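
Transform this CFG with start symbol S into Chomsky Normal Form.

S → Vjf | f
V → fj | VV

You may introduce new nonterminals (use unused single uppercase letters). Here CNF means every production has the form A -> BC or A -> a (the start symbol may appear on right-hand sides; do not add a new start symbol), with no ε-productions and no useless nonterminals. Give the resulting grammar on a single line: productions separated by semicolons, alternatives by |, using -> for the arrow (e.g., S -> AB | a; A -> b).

No ε-productions.
No unit productions to eliminate.
TERM: introduce B -> f, A -> j and substitute in every rule of length ≥2.
BIN: S -> VAB becomes S -> VC, C -> AB.

S -> f | VC; A -> j; B -> f; C -> AB; V -> BA | VV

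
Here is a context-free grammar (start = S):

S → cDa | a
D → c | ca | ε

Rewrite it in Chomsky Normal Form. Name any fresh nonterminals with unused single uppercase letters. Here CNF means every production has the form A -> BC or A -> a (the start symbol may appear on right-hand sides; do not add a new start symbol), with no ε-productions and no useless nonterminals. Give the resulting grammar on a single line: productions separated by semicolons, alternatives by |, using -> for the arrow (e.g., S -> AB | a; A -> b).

Nullable: {D}; after ε-elimination: S -> a | ca | cDa; D -> c | ca.
No unit productions to eliminate.
TERM: introduce B -> a, A -> c and substitute in every rule of length ≥2.
BIN: S -> ADB becomes S -> AC, C -> DB.

S -> a | AB | AC; A -> c; B -> a; C -> DB; D -> c | AB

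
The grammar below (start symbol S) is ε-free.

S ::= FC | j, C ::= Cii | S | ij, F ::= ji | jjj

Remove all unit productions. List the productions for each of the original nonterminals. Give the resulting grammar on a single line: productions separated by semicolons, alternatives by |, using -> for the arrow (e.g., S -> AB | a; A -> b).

S -> j | FC; C -> j | FC | ij | Cii; F -> ji | jjj

Unit productions: C->S.
Unit pairs (A ⇒* B via units): (C,S).
S: inherits non-unit rules of {S} → FC | j.
C: inherits non-unit rules of {C, S} → Cii | FC | ij | j.
F: inherits non-unit rules of {F} → ji | jjj.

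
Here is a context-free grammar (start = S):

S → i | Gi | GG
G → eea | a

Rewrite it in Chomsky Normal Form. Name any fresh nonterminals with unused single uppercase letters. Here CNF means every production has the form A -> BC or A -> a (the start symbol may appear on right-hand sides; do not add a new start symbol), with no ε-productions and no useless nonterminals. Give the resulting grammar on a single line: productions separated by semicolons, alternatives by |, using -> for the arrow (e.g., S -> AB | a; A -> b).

S -> i | GC | GG; A -> e; B -> a; C -> i; D -> AB; G -> a | AD

No ε-productions.
No unit productions to eliminate.
TERM: introduce B -> a, A -> e, C -> i and substitute in every rule of length ≥2.
BIN: G -> AAB becomes G -> AD, D -> AB.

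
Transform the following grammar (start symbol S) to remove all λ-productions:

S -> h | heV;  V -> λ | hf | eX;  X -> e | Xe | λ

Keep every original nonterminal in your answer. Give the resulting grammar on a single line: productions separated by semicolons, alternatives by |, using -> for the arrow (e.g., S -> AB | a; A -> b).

S -> h | he | heV; V -> e | eX | hf; X -> e | Xe

Nullable set: {V, X}.
S -> heV: V nullable, giving he | heV.
Drop V -> λ.
V -> eX: X nullable, giving e | eX.
Drop X -> λ.
X -> Xe: X nullable, giving Xe | e.
Unchanged (no nullable symbols): S -> h; V -> hf; X -> e.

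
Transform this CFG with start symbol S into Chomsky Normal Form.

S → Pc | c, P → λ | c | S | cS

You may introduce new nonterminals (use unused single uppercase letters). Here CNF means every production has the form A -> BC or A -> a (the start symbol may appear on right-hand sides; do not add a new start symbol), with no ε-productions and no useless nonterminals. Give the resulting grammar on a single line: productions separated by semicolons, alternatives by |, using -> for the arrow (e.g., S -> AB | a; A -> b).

Nullable: {P}; after ε-elimination: S -> c | Pc; P -> S | c | cS.
After unit-elimination: S -> c | Pc; P -> c | Pc | cS.
TERM: introduce A -> c and substitute in every rule of length ≥2.

S -> c | PA; A -> c; P -> c | AS | PA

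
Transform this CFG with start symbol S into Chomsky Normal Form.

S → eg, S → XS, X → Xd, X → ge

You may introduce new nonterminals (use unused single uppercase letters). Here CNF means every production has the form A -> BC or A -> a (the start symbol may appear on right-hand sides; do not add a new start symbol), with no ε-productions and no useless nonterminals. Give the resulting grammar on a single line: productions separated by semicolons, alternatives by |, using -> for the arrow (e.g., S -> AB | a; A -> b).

No ε-productions.
No unit productions to eliminate.
TERM: introduce C -> d, A -> e, B -> g and substitute in every rule of length ≥2.

S -> AB | XS; A -> e; B -> g; C -> d; X -> BA | XC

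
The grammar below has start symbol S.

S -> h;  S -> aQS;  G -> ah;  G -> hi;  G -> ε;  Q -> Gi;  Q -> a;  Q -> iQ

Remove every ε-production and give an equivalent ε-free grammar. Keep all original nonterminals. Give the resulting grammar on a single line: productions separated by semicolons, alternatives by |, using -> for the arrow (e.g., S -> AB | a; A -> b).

S -> h | aQS; G -> ah | hi; Q -> a | i | Gi | iQ

Nullable set: {G}.
Drop G -> ε.
Q -> Gi: G nullable, giving Gi | i.
Unchanged (no nullable symbols): S -> aQS; S -> h; G -> ah; G -> hi; Q -> a; Q -> iQ.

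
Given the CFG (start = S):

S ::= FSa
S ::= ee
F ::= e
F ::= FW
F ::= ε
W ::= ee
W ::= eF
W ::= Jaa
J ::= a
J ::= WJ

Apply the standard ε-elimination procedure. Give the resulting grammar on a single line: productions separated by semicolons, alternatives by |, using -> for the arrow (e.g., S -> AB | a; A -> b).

S -> Sa | ee | FSa; F -> W | e | FW; J -> a | WJ; W -> e | eF | ee | Jaa

Nullable set: {F}.
S -> FSa: F nullable, giving FSa | Sa.
Drop F -> ε.
F -> FW: F nullable, giving FW | W.
W -> eF: F nullable, giving e | eF.
Unchanged (no nullable symbols): S -> ee; F -> e; J -> WJ; J -> a; W -> Jaa; W -> ee.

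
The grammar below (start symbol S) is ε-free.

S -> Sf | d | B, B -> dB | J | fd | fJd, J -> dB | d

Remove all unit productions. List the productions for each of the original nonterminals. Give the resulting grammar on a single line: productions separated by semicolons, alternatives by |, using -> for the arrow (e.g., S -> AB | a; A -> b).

S -> d | Sf | dB | fd | fJd; B -> d | dB | fd | fJd; J -> d | dB

Unit productions: B->J, S->B.
Unit pairs (A ⇒* B via units): (B,J), (S,B), (S,J).
S: inherits non-unit rules of {B, J, S} → Sf | d | dB | fJd | fd.
B: inherits non-unit rules of {B, J} → d | dB | fJd | fd.
J: inherits non-unit rules of {J} → d | dB.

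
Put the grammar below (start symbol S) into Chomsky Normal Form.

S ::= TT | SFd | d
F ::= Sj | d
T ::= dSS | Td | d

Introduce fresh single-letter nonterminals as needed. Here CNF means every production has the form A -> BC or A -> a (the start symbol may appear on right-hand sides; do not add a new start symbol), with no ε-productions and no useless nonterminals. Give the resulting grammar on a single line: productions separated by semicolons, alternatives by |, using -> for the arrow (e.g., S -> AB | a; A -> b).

No ε-productions.
No unit productions to eliminate.
TERM: introduce B -> d, A -> j and substitute in every rule of length ≥2.
BIN: S -> SFB becomes S -> SC, C -> FB; T -> BSS becomes T -> BD, D -> SS.

S -> d | SC | TT; A -> j; B -> d; C -> FB; D -> SS; F -> d | SA; T -> d | BD | TB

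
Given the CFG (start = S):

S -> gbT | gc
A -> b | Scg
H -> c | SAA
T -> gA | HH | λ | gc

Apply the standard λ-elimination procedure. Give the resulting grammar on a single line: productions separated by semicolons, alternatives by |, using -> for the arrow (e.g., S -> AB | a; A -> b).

Nullable set: {T}.
S -> gbT: T nullable, giving gb | gbT.
Drop T -> λ.
Unchanged (no nullable symbols): S -> gc; A -> Scg; A -> b; H -> SAA; H -> c; T -> HH; T -> gA; T -> gc.

S -> gb | gc | gbT; A -> b | Scg; H -> c | SAA; T -> HH | gA | gc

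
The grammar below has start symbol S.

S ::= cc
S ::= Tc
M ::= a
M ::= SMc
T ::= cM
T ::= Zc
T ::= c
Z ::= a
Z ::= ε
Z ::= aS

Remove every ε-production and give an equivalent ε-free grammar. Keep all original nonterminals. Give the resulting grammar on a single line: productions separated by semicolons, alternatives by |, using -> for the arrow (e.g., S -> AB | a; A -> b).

Nullable set: {Z}.
T -> Zc: Z nullable, giving Zc | c.
Drop Z -> ε.
Unchanged (no nullable symbols): S -> Tc; S -> cc; M -> SMc; M -> a; T -> c; T -> cM; Z -> a; Z -> aS.

S -> Tc | cc; M -> a | SMc; T -> c | Zc | cM; Z -> a | aS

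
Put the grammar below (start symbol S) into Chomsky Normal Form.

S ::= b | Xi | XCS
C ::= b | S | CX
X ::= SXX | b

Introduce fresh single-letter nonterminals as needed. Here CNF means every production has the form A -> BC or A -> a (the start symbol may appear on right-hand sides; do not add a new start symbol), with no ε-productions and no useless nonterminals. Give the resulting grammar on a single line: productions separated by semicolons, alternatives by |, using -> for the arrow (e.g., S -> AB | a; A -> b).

No ε-productions.
After unit-elimination: S -> b | Xi | XCS; C -> b | CX | Xi | XCS; X -> b | SXX.
TERM: introduce A -> i and substitute in every rule of length ≥2.
BIN: C -> XCS becomes C -> XB, B -> CS; S -> XCS becomes S -> XD, D -> CS; X -> SXX becomes X -> SE, E -> XX.

S -> b | XA | XD; A -> i; B -> CS; C -> b | CX | XA | XB; D -> CS; E -> XX; X -> b | SE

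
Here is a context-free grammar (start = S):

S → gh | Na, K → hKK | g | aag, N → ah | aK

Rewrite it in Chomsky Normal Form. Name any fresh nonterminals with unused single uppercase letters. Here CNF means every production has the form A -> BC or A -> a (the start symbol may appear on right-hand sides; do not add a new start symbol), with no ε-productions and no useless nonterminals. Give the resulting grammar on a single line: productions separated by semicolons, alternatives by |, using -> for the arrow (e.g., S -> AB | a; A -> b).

No ε-productions.
No unit productions to eliminate.
TERM: introduce A -> a, B -> g, C -> h and substitute in every rule of length ≥2.
BIN: K -> AAB becomes K -> AD, D -> AB; K -> CKK becomes K -> CE, E -> KK.

S -> BC | NA; A -> a; B -> g; C -> h; D -> AB; E -> KK; K -> g | AD | CE; N -> AC | AK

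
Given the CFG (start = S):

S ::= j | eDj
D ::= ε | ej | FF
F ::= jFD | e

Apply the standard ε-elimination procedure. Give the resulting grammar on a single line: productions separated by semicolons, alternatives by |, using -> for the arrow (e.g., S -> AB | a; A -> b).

Nullable set: {D}.
S -> eDj: D nullable, giving eDj | ej.
Drop D -> ε.
F -> jFD: D nullable, giving jF | jFD.
Unchanged (no nullable symbols): S -> j; D -> FF; D -> ej; F -> e.

S -> j | ej | eDj; D -> FF | ej; F -> e | jF | jFD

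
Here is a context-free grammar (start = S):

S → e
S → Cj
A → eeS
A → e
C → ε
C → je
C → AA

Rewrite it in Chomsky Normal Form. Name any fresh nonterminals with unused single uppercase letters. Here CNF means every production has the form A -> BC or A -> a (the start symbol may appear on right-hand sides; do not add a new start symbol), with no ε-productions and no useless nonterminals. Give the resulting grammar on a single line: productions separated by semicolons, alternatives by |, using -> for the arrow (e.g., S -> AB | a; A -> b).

S -> e | j | CD; A -> e | BE; B -> e; C -> AA | DB; D -> j; E -> BS

Nullable: {C}; after ε-elimination: S -> e | j | Cj; A -> e | eeS; C -> AA | je.
No unit productions to eliminate.
TERM: introduce B -> e, D -> j and substitute in every rule of length ≥2.
BIN: A -> BBS becomes A -> BE, E -> BS.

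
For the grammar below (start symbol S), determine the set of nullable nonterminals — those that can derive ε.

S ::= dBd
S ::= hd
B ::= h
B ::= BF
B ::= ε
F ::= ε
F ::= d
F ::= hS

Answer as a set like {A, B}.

Directly nullable (have an ε-rule): {B, F}.
Not nullable: S — each has a terminal in every rule's right-hand side or depends on a non-nullable symbol.

{B, F}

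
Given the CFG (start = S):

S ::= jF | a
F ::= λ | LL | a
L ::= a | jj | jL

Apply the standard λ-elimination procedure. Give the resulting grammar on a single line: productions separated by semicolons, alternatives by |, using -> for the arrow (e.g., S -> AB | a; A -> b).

S -> a | j | jF; F -> a | LL; L -> a | jL | jj

Nullable set: {F}.
S -> jF: F nullable, giving j | jF.
Drop F -> λ.
Unchanged (no nullable symbols): S -> a; F -> LL; F -> a; L -> a; L -> jL; L -> jj.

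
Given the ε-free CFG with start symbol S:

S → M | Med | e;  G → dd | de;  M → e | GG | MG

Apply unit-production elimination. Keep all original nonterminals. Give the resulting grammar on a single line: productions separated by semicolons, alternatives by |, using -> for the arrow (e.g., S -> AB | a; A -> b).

Unit productions: S->M.
Unit pairs (A ⇒* B via units): (S,M).
S: inherits non-unit rules of {M, S} → GG | MG | Med | e.
G: inherits non-unit rules of {G} → dd | de.
M: inherits non-unit rules of {M} → GG | MG | e.

S -> e | GG | MG | Med; G -> dd | de; M -> e | GG | MG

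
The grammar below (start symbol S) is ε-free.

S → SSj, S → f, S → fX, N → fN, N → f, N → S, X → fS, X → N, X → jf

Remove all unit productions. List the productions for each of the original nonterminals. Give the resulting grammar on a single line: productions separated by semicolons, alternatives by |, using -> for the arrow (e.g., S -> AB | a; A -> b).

Unit productions: N->S, X->N.
Unit pairs (A ⇒* B via units): (N,S), (X,N), (X,S).
S: inherits non-unit rules of {S} → SSj | f | fX.
N: inherits non-unit rules of {N, S} → SSj | f | fN | fX.
X: inherits non-unit rules of {N, S, X} → SSj | f | fN | fS | fX | jf.

S -> f | fX | SSj; N -> f | fN | fX | SSj; X -> f | fN | fS | fX | jf | SSj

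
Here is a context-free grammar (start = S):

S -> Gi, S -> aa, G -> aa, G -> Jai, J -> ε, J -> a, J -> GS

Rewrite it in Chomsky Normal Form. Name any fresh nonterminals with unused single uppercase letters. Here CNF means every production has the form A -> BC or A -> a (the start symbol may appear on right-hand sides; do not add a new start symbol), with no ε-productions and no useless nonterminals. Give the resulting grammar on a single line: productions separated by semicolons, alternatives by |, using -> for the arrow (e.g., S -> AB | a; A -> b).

S -> AA | GB; A -> a; B -> i; C -> AB; G -> AA | AB | JC; J -> a | GS

Nullable: {J}; after ε-elimination: S -> Gi | aa; G -> aa | ai | Jai; J -> a | GS.
No unit productions to eliminate.
TERM: introduce A -> a, B -> i and substitute in every rule of length ≥2.
BIN: G -> JAB becomes G -> JC, C -> AB.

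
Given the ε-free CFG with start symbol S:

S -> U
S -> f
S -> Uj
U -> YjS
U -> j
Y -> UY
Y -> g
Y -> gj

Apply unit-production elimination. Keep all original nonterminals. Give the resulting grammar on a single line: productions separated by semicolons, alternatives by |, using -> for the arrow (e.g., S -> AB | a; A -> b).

S -> f | j | Uj | YjS; U -> j | YjS; Y -> g | UY | gj

Unit productions: S->U.
Unit pairs (A ⇒* B via units): (S,U).
S: inherits non-unit rules of {S, U} → Uj | YjS | f | j.
U: inherits non-unit rules of {U} → YjS | j.
Y: inherits non-unit rules of {Y} → UY | g | gj.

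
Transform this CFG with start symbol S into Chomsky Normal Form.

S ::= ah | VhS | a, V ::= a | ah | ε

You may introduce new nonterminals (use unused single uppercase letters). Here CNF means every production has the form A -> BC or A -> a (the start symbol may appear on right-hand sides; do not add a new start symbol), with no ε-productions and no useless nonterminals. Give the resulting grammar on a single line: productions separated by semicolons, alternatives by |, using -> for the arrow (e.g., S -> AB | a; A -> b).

Nullable: {V}; after ε-elimination: S -> a | ah | hS | VhS; V -> a | ah.
No unit productions to eliminate.
TERM: introduce B -> a, A -> h and substitute in every rule of length ≥2.
BIN: S -> VAS becomes S -> VC, C -> AS.

S -> a | AS | BA | VC; A -> h; B -> a; C -> AS; V -> a | BA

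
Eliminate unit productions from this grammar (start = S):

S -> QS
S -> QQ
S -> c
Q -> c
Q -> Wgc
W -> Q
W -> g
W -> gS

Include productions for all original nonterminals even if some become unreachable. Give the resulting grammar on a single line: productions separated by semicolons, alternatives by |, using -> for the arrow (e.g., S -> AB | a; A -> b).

S -> c | QQ | QS; Q -> c | Wgc; W -> c | g | gS | Wgc

Unit productions: W->Q.
Unit pairs (A ⇒* B via units): (W,Q).
S: inherits non-unit rules of {S} → QQ | QS | c.
Q: inherits non-unit rules of {Q} → Wgc | c.
W: inherits non-unit rules of {Q, W} → Wgc | c | g | gS.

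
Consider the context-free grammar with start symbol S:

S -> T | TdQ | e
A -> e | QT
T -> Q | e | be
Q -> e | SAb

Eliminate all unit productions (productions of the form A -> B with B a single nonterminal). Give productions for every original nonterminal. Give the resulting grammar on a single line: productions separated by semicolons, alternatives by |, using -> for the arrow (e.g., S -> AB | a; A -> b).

S -> e | be | SAb | TdQ; A -> e | QT; Q -> e | SAb; T -> e | be | SAb

Unit productions: S->T, T->Q.
Unit pairs (A ⇒* B via units): (S,Q), (S,T), (T,Q).
S: inherits non-unit rules of {Q, S, T} → SAb | TdQ | be | e.
A: inherits non-unit rules of {A} → QT | e.
Q: inherits non-unit rules of {Q} → SAb | e.
T: inherits non-unit rules of {Q, T} → SAb | be | e.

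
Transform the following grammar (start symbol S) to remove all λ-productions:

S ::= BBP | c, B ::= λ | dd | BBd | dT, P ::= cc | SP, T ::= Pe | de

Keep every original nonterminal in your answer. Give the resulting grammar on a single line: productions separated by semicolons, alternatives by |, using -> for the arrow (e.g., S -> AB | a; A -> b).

S -> P | c | BP | BBP; B -> d | Bd | dT | dd | BBd; P -> SP | cc; T -> Pe | de

Nullable set: {B}.
S -> BBP: B, B nullable, giving BBP | BP | P.
Drop B -> λ.
B -> BBd: B, B nullable, giving BBd | Bd | d.
Unchanged (no nullable symbols): S -> c; B -> dT; B -> dd; P -> SP; P -> cc; T -> Pe; T -> de.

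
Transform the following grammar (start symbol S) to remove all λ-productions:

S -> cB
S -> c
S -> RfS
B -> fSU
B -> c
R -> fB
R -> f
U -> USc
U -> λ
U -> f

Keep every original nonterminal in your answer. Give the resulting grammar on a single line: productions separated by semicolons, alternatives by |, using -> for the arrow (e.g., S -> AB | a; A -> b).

Nullable set: {U}.
B -> fSU: U nullable, giving fS | fSU.
Drop U -> λ.
U -> USc: U nullable, giving Sc | USc.
Unchanged (no nullable symbols): S -> RfS; S -> c; S -> cB; B -> c; R -> f; R -> fB; U -> f.

S -> c | cB | RfS; B -> c | fS | fSU; R -> f | fB; U -> f | Sc | USc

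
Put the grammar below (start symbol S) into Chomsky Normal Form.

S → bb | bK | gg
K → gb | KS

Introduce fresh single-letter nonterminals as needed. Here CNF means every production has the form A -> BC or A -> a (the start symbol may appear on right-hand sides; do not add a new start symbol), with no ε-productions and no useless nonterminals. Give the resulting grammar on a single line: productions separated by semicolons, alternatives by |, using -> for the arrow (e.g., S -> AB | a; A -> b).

S -> AA | BB | BK; A -> g; B -> b; K -> AB | KS

No ε-productions.
No unit productions to eliminate.
TERM: introduce B -> b, A -> g and substitute in every rule of length ≥2.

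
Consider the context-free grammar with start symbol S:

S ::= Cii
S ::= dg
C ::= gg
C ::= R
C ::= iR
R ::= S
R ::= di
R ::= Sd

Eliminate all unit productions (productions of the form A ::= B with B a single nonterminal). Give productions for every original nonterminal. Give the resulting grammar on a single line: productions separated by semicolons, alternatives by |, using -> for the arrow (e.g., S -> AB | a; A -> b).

Unit productions: C->R, R->S.
Unit pairs (A ⇒* B via units): (C,R), (C,S), (R,S).
S: inherits non-unit rules of {S} → Cii | dg.
C: inherits non-unit rules of {C, R, S} → Cii | Sd | dg | di | gg | iR.
R: inherits non-unit rules of {R, S} → Cii | Sd | dg | di.

S -> dg | Cii; C -> Sd | dg | di | gg | iR | Cii; R -> Sd | dg | di | Cii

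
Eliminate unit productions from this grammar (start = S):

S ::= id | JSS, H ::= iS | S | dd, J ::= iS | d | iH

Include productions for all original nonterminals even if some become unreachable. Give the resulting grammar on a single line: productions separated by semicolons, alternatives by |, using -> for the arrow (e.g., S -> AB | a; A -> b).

Unit productions: H->S.
Unit pairs (A ⇒* B via units): (H,S).
S: inherits non-unit rules of {S} → JSS | id.
H: inherits non-unit rules of {H, S} → JSS | dd | iS | id.
J: inherits non-unit rules of {J} → d | iH | iS.

S -> id | JSS; H -> dd | iS | id | JSS; J -> d | iH | iS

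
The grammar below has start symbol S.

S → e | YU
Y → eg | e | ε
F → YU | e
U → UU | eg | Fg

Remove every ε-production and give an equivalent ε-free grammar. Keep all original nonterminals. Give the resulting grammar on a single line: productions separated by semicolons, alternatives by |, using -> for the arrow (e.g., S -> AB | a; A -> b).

Nullable set: {Y}.
S -> YU: Y nullable, giving U | YU.
F -> YU: Y nullable, giving U | YU.
Drop Y -> ε.
Unchanged (no nullable symbols): S -> e; F -> e; U -> Fg; U -> UU; U -> eg; Y -> e; Y -> eg.

S -> U | e | YU; F -> U | e | YU; U -> Fg | UU | eg; Y -> e | eg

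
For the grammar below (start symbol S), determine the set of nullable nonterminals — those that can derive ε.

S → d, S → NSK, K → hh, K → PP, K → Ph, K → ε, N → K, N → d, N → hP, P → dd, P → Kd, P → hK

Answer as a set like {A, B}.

{K, N}

Directly nullable (have an ε-rule): {K}.
N is nullable via N -> K (every symbol on the right is already known nullable).
Not nullable: P, S — each has a terminal in every rule's right-hand side or depends on a non-nullable symbol.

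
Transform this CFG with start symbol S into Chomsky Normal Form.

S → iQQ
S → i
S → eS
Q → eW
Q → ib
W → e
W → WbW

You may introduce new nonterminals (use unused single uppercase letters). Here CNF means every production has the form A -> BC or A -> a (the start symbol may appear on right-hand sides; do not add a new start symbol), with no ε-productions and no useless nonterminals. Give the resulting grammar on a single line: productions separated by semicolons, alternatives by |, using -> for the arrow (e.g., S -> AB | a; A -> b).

No ε-productions.
No unit productions to eliminate.
TERM: introduce C -> b, A -> e, B -> i and substitute in every rule of length ≥2.
BIN: S -> BQQ becomes S -> BD, D -> QQ; W -> WCW becomes W -> WE, E -> CW.

S -> i | AS | BD; A -> e; B -> i; C -> b; D -> QQ; E -> CW; Q -> AW | BC; W -> e | WE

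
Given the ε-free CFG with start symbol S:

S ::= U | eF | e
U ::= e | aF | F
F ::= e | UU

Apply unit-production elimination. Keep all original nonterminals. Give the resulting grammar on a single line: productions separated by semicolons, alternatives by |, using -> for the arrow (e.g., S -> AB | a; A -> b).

Unit productions: S->U, U->F.
Unit pairs (A ⇒* B via units): (S,F), (S,U), (U,F).
S: inherits non-unit rules of {F, S, U} → UU | aF | e | eF.
F: inherits non-unit rules of {F} → UU | e.
U: inherits non-unit rules of {F, U} → UU | aF | e.

S -> e | UU | aF | eF; F -> e | UU; U -> e | UU | aF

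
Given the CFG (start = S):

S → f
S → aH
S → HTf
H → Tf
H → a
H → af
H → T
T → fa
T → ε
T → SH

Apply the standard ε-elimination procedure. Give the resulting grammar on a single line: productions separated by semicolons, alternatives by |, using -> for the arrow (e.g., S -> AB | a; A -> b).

Nullable set: {H, T}.
S -> HTf: H, T nullable, giving HTf | Hf | Tf | f.
S -> aH: H nullable, giving a | aH.
H -> T: T nullable, giving T.
H -> Tf: T nullable, giving Tf | f.
Drop T -> ε.
T -> SH: H nullable, giving S | SH.
Unchanged (no nullable symbols): S -> f; H -> a; H -> af; T -> fa.

S -> a | f | Hf | Tf | aH | HTf; H -> T | a | f | Tf | af; T -> S | SH | fa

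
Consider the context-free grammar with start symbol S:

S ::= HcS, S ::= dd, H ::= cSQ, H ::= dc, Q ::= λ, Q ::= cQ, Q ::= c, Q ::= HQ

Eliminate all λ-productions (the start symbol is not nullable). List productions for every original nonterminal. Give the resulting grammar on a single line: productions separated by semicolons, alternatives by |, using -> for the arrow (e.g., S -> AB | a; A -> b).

S -> dd | HcS; H -> cS | dc | cSQ; Q -> H | c | HQ | cQ

Nullable set: {Q}.
H -> cSQ: Q nullable, giving cS | cSQ.
Drop Q -> λ.
Q -> HQ: Q nullable, giving H | HQ.
Q -> cQ: Q nullable, giving c | cQ.
Unchanged (no nullable symbols): S -> HcS; S -> dd; H -> dc; Q -> c.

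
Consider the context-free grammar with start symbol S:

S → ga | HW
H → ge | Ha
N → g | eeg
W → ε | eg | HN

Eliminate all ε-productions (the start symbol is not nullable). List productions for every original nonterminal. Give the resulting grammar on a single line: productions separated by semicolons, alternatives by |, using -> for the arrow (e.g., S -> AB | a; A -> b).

Nullable set: {W}.
S -> HW: W nullable, giving H | HW.
Drop W -> ε.
Unchanged (no nullable symbols): S -> ga; H -> Ha; H -> ge; N -> eeg; N -> g; W -> HN; W -> eg.

S -> H | HW | ga; H -> Ha | ge; N -> g | eeg; W -> HN | eg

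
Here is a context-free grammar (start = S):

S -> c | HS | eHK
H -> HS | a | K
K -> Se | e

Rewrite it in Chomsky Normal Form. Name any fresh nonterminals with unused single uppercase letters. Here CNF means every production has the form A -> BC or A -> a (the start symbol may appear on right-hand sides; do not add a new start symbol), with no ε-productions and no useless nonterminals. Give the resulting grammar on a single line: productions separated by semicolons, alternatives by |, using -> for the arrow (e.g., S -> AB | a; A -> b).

S -> c | AB | HS; A -> e; B -> HK; H -> a | e | HS | SA; K -> e | SA

No ε-productions.
After unit-elimination: S -> c | HS | eHK; H -> a | e | HS | Se; K -> e | Se.
TERM: introduce A -> e and substitute in every rule of length ≥2.
BIN: S -> AHK becomes S -> AB, B -> HK.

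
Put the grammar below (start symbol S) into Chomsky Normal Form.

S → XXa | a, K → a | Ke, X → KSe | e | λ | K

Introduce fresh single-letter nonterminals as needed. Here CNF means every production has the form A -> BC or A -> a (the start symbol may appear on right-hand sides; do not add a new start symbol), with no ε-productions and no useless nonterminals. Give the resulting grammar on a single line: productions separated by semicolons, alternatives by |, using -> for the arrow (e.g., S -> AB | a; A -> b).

Nullable: {X}; after ε-elimination: S -> a | Xa | XXa; K -> a | Ke; X -> K | e | KSe.
After unit-elimination: S -> a | Xa | XXa; K -> a | Ke; X -> a | e | Ke | KSe.
TERM: introduce B -> a, A -> e and substitute in every rule of length ≥2.
BIN: S -> XXB becomes S -> XC, C -> XB; X -> KSA becomes X -> KD, D -> SA.

S -> a | XB | XC; A -> e; B -> a; C -> XB; D -> SA; K -> a | KA; X -> a | e | KA | KD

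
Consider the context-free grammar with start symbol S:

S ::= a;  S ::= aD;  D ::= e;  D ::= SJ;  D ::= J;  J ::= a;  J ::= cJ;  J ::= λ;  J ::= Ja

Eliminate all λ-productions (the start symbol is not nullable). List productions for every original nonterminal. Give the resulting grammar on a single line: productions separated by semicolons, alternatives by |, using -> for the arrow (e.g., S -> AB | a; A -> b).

Nullable set: {D, J}.
S -> aD: D nullable, giving a | aD.
D -> J: J nullable, giving J.
D -> SJ: J nullable, giving S | SJ.
Drop J -> λ.
J -> Ja: J nullable, giving Ja | a.
J -> cJ: J nullable, giving c | cJ.
Unchanged (no nullable symbols): S -> a; D -> e; J -> a.

S -> a | aD; D -> J | S | e | SJ; J -> a | c | Ja | cJ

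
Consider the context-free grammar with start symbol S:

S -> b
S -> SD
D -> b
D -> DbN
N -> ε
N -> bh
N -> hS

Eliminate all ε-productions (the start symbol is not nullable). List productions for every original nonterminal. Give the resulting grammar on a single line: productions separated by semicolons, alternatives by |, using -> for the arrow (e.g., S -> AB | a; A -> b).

S -> b | SD; D -> b | Db | DbN; N -> bh | hS

Nullable set: {N}.
D -> DbN: N nullable, giving Db | DbN.
Drop N -> ε.
Unchanged (no nullable symbols): S -> SD; S -> b; D -> b; N -> bh; N -> hS.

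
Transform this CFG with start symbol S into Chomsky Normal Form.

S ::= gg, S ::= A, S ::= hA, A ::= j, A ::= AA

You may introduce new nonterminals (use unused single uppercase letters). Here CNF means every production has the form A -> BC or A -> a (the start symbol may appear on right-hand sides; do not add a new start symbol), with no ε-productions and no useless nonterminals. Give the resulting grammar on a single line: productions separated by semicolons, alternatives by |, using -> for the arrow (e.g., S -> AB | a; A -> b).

S -> j | AA | BB | CA; A -> j | AA; B -> g; C -> h

No ε-productions.
After unit-elimination: S -> j | AA | gg | hA; A -> j | AA.
TERM: introduce B -> g, C -> h and substitute in every rule of length ≥2.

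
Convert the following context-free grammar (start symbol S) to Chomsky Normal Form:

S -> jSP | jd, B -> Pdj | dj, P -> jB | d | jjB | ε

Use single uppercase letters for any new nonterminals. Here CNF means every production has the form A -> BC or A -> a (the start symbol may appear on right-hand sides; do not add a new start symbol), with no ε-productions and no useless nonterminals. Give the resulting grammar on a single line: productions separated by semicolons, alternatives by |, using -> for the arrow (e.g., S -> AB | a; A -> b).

Nullable: {P}; after ε-elimination: S -> jS | jd | jSP; B -> dj | Pdj; P -> d | jB | jjB.
No unit productions to eliminate.
TERM: introduce A -> d, C -> j and substitute in every rule of length ≥2.
BIN: B -> PAC becomes B -> PD, D -> AC; P -> CCB becomes P -> CE, E -> CB; S -> CSP becomes S -> CF, F -> SP.

S -> CA | CF | CS; A -> d; B -> AC | PD; C -> j; D -> AC; E -> CB; F -> SP; P -> d | CB | CE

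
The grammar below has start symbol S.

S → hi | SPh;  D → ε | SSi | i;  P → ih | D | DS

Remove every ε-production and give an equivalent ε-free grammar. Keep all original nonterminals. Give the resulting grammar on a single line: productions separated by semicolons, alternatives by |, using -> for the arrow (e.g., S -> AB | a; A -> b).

Nullable set: {D, P}.
S -> SPh: P nullable, giving SPh | Sh.
Drop D -> ε.
P -> D: D nullable, giving D.
P -> DS: D nullable, giving DS | S.
Unchanged (no nullable symbols): S -> hi; D -> SSi; D -> i; P -> ih.

S -> Sh | hi | SPh; D -> i | SSi; P -> D | S | DS | ih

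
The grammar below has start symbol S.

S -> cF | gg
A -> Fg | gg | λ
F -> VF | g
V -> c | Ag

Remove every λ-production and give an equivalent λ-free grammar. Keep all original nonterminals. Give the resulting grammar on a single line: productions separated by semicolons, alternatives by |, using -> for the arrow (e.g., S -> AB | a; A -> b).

S -> cF | gg; A -> Fg | gg; F -> g | VF; V -> c | g | Ag

Nullable set: {A}.
Drop A -> λ.
V -> Ag: A nullable, giving Ag | g.
Unchanged (no nullable symbols): S -> cF; S -> gg; A -> Fg; A -> gg; F -> VF; F -> g; V -> c.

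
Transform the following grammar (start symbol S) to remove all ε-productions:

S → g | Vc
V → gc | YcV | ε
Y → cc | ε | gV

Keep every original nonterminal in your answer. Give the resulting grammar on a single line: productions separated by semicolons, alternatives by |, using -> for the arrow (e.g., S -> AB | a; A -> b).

Nullable set: {V, Y}.
S -> Vc: V nullable, giving Vc | c.
Drop V -> ε.
V -> YcV: Y, V nullable, giving Yc | YcV | c | cV.
Drop Y -> ε.
Y -> gV: V nullable, giving g | gV.
Unchanged (no nullable symbols): S -> g; V -> gc; Y -> cc.

S -> c | g | Vc; V -> c | Yc | cV | gc | YcV; Y -> g | cc | gV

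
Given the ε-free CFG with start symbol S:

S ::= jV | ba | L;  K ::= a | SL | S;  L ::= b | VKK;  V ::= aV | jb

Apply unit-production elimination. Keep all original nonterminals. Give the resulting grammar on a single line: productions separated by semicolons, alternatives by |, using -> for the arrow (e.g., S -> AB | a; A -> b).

Unit productions: K->S, S->L.
Unit pairs (A ⇒* B via units): (K,L), (K,S), (S,L).
S: inherits non-unit rules of {L, S} → VKK | b | ba | jV.
K: inherits non-unit rules of {K, L, S} → SL | VKK | a | b | ba | jV.
L: inherits non-unit rules of {L} → VKK | b.
V: inherits non-unit rules of {V} → aV | jb.

S -> b | ba | jV | VKK; K -> a | b | SL | ba | jV | VKK; L -> b | VKK; V -> aV | jb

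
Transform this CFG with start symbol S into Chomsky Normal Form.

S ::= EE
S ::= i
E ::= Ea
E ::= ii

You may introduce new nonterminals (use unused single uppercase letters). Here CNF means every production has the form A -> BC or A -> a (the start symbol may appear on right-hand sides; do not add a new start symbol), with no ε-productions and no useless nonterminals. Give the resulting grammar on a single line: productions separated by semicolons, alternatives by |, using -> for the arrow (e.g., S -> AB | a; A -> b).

No ε-productions.
No unit productions to eliminate.
TERM: introduce A -> a, B -> i and substitute in every rule of length ≥2.

S -> i | EE; A -> a; B -> i; E -> BB | EA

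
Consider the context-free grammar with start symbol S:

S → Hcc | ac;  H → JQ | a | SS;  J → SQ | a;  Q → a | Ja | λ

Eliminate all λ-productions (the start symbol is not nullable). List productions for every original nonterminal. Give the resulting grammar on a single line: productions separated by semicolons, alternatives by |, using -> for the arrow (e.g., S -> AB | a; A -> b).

S -> ac | Hcc; H -> J | a | JQ | SS; J -> S | a | SQ; Q -> a | Ja

Nullable set: {Q}.
H -> JQ: Q nullable, giving J | JQ.
J -> SQ: Q nullable, giving S | SQ.
Drop Q -> λ.
Unchanged (no nullable symbols): S -> Hcc; S -> ac; H -> SS; H -> a; J -> a; Q -> Ja; Q -> a.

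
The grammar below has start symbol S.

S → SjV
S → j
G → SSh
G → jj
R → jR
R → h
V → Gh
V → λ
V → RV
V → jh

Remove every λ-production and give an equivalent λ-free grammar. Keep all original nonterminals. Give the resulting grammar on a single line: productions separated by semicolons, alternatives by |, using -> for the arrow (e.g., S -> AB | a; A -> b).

Nullable set: {V}.
S -> SjV: V nullable, giving Sj | SjV.
Drop V -> λ.
V -> RV: V nullable, giving R | RV.
Unchanged (no nullable symbols): S -> j; G -> SSh; G -> jj; R -> h; R -> jR; V -> Gh; V -> jh.

S -> j | Sj | SjV; G -> jj | SSh; R -> h | jR; V -> R | Gh | RV | jh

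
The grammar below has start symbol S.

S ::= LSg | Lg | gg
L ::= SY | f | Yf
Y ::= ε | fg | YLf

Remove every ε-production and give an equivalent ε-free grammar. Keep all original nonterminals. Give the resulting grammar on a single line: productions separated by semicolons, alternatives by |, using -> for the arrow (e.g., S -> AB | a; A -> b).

S -> Lg | gg | LSg; L -> S | f | SY | Yf; Y -> Lf | fg | YLf

Nullable set: {Y}.
L -> SY: Y nullable, giving S | SY.
L -> Yf: Y nullable, giving Yf | f.
Drop Y -> ε.
Y -> YLf: Y nullable, giving Lf | YLf.
Unchanged (no nullable symbols): S -> LSg; S -> Lg; S -> gg; L -> f; Y -> fg.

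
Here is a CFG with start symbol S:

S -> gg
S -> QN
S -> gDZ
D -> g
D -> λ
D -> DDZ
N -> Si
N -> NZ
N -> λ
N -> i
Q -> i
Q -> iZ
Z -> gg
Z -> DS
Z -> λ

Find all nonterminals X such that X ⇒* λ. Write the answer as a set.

{D, N, Z}

Directly nullable (have an ε-rule): {D, N, Z}.
Not nullable: Q, S — each has a terminal in every rule's right-hand side or depends on a non-nullable symbol.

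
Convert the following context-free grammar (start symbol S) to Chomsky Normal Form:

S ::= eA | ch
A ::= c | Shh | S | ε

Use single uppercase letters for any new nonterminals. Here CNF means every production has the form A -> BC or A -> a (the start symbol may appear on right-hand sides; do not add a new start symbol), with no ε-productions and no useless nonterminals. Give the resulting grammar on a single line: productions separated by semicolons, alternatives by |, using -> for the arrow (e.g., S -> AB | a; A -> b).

Nullable: {A}; after ε-elimination: S -> e | ch | eA; A -> S | c | Shh.
After unit-elimination: S -> e | ch | eA; A -> c | e | ch | eA | Shh.
TERM: introduce C -> c, D -> e, B -> h and substitute in every rule of length ≥2.
BIN: A -> SBB becomes A -> SE, E -> BB.

S -> e | CB | DA; A -> c | e | CB | DA | SE; B -> h; C -> c; D -> e; E -> BB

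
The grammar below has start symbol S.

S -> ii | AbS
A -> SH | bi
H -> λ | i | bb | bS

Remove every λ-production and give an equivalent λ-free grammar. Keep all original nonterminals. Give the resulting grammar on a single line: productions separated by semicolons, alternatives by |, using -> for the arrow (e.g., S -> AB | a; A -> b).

Nullable set: {H}.
A -> SH: H nullable, giving S | SH.
Drop H -> λ.
Unchanged (no nullable symbols): S -> AbS; S -> ii; A -> bi; H -> bS; H -> bb; H -> i.

S -> ii | AbS; A -> S | SH | bi; H -> i | bS | bb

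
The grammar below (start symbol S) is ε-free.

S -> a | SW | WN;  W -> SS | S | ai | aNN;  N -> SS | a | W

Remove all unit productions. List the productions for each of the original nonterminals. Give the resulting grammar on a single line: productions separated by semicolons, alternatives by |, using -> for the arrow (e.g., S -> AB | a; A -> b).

Unit productions: N->W, W->S.
Unit pairs (A ⇒* B via units): (N,S), (N,W), (W,S).
S: inherits non-unit rules of {S} → SW | WN | a.
N: inherits non-unit rules of {N, S, W} → SS | SW | WN | a | aNN | ai.
W: inherits non-unit rules of {S, W} → SS | SW | WN | a | aNN | ai.

S -> a | SW | WN; N -> a | SS | SW | WN | ai | aNN; W -> a | SS | SW | WN | ai | aNN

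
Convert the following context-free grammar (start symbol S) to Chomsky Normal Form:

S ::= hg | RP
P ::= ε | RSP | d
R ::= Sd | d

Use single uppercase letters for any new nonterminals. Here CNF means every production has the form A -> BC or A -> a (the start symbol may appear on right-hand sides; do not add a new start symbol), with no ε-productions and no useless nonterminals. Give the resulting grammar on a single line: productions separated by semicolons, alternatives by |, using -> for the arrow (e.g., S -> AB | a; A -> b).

Nullable: {P}; after ε-elimination: S -> R | RP | hg; P -> d | RS | RSP; R -> d | Sd.
After unit-elimination: S -> d | RP | Sd | hg; P -> d | RS | RSP; R -> d | Sd.
TERM: introduce A -> d, C -> g, B -> h and substitute in every rule of length ≥2.
BIN: P -> RSP becomes P -> RD, D -> SP.

S -> d | BC | RP | SA; A -> d; B -> h; C -> g; D -> SP; P -> d | RD | RS; R -> d | SA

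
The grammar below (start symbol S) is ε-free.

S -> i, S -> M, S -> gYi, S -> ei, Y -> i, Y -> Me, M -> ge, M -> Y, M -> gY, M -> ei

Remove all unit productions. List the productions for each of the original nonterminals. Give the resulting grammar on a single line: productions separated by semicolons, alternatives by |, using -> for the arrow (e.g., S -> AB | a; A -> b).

S -> i | Me | ei | gY | ge | gYi; M -> i | Me | ei | gY | ge; Y -> i | Me

Unit productions: M->Y, S->M.
Unit pairs (A ⇒* B via units): (M,Y), (S,M), (S,Y).
S: inherits non-unit rules of {M, S, Y} → Me | ei | gY | gYi | ge | i.
M: inherits non-unit rules of {M, Y} → Me | ei | gY | ge | i.
Y: inherits non-unit rules of {Y} → Me | i.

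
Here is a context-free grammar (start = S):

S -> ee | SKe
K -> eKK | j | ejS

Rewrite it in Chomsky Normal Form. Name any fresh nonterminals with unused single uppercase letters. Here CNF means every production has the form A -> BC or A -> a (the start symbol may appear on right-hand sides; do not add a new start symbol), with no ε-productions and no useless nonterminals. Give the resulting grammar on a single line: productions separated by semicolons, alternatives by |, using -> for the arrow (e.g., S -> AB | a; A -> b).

S -> AA | SE; A -> e; B -> j; C -> BS; D -> KK; E -> KA; K -> j | AC | AD

No ε-productions.
No unit productions to eliminate.
TERM: introduce A -> e, B -> j and substitute in every rule of length ≥2.
BIN: K -> ABS becomes K -> AC, C -> BS; K -> AKK becomes K -> AD, D -> KK; S -> SKA becomes S -> SE, E -> KA.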